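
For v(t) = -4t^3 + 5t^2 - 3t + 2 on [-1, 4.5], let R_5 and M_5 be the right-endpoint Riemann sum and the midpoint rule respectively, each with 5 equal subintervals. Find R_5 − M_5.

-185.4325

R_5 = -449.955.
M_5 = -264.5225.
R_5 − M_5 = -185.4325.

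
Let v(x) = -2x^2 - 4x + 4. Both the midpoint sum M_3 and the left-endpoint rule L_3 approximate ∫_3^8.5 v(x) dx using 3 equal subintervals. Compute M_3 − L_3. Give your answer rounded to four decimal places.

M_3 ≈ -492.835648.
L_3 ≈ -365.953704.
M_3 − L_3 ≈ -126.8819.

-126.8819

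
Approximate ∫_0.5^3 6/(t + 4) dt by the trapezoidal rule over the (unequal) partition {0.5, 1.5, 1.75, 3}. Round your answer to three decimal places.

2.667

Subinterval widths: 1, 0.25, 1.25.
f(0.5) = 4/3, f(1.5) = 12/11, f(1.75) = 24/23, f(3) = 6/7.
On each subinterval the trapezoid contributes (Δt_i/2)·[f(t_{i-1}) + f(t_i)].
Sum ≈ 2.667.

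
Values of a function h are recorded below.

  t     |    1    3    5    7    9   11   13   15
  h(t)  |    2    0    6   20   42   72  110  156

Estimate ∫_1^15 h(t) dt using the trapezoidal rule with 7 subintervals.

658

Δt = 2.
T_7 = (2/2)·[2 + 2·0 + 2·6 + 2·20 + 2·42 + 2·72 + 2·110 + 156] = 658.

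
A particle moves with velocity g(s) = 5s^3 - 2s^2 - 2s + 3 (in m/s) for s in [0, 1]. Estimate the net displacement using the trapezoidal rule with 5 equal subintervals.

2.62

Δs = (1 − 0)/5 = 0.2.
g(0) = 3, g(0.2) = 2.56, g(0.4) = 2.2, g(0.6) = 2.16, g(0.8) = 2.68, g(1) = 4.
T_5 = (Δs/2)·[g(s_0) + 2g(s_1) + ... + 2g(s_{4}) + g(s_5)].
Sum = 2.62.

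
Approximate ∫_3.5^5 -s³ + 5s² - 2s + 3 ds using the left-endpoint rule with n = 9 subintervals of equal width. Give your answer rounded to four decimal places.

Δs = (5 − 3.5)/9 = 1/6.
Left endpoints: 3.5, 11/3, 23/6, 4, 25/6, 13/3, 4.5, 14/3, 29/6.
f(3.5) = 14.375, f(11/3) = 367/27, f(23/6) = 2695/216, f(4) = 11, f(25/6) = 1973/216, f(13/3) = 185/27, f(4.5) = 4.125, f(14/3) = 25/27, f(29/6) = -599/216.
Sum = Δs · [f(3.5) + f(11/3) + f(23/6) + ...].
Sum ≈ 11.6181.

11.6181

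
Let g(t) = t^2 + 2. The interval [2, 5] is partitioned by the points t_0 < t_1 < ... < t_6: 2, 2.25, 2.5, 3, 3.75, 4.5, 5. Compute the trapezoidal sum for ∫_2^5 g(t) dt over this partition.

45.1875

Subinterval widths: 0.25, 0.25, 0.5, 0.75, 0.75, 0.5.
g(2) = 6, g(2.25) = 7.0625, g(2.5) = 8.25, g(3) = 11, g(3.75) = 16.0625, g(4.5) = 22.25, g(5) = 27.
On each subinterval the trapezoid contributes (Δt_i/2)·[g(t_{i-1}) + g(t_i)].
Sum = 45.1875.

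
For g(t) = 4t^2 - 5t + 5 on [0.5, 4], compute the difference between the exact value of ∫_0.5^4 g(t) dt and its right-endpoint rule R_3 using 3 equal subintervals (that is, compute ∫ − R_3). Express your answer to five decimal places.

Exact integral: ∫_0.5^4 g(t) dt ≈ 63.2916667.
R_3 ≈ 93.0092593.
Error ≈ 63.2916667 − 93.0092593 ≈ -29.71759.

-29.71759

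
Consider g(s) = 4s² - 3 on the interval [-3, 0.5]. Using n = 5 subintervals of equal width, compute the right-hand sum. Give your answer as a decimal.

14.56

Δs = (0.5 − (-3))/5 = 0.7.
Right endpoints: -2.3, -1.6, -0.9, -0.2, 0.5.
g(-2.3) = 18.16, g(-1.6) = 7.24, g(-0.9) = 0.24, g(-0.2) = -2.84, g(0.5) = -2.
Sum = Δs · [g(-2.3) + g(-1.6) + g(-0.9) + g(-0.2) + g(0.5)].
Sum = 14.56.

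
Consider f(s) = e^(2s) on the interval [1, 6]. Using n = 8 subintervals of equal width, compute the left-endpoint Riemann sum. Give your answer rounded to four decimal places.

40844.6259

Δs = (6 − 1)/8 = 0.625.
Left endpoints: 1, 1.625, 2.25, 2.875, 3.5, 4.125, 4.75, 5.375.
f(1) ≈ 7.3891, f(1.625) ≈ 25.7903, f(2.25) ≈ 90.0171, f(2.875) ≈ 314.1907, f(3.5) ≈ 1096.6332, f(4.125) ≈ 3827.6258, f(4.75) ≈ 13359.7268, f(5.375) ≈ 46630.0285.
Sum = Δs · [f(1) + f(1.625) + f(2.25) + ...].
Sum ≈ 40844.6259.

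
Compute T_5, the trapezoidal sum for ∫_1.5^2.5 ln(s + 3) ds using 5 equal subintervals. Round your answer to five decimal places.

1.60763

Δs = (2.5 − 1.5)/5 = 0.2.
f(1.5) ≈ 1.50408, f(1.7) ≈ 1.54756, f(1.9) ≈ 1.58924, f(2.1) ≈ 1.62924, f(2.3) ≈ 1.66771, f(2.5) ≈ 1.70475.
T_5 = (Δs/2)·[f(s_0) + 2f(s_1) + ... + 2f(s_{4}) + f(s_5)].
Sum ≈ 1.60763.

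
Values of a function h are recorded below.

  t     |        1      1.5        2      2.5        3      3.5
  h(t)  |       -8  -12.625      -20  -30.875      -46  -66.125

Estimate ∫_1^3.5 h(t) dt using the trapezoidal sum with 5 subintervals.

-73.28125

Δt = 0.5.
T_5 = (0.5/2)·[(-8) + 2·(-12.625) + 2·(-20) + 2·(-30.875) + 2·(-46) + (-66.125)] = -73.28125.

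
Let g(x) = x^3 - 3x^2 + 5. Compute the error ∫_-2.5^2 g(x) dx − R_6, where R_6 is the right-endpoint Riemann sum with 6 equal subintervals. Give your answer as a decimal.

Exact integral: ∫_-2.5^2 g(x) dx = -6.890625.
R_6 = 2.91796875.
Error = -6.890625 − 2.91796875 = -9.80859375.

-9.80859375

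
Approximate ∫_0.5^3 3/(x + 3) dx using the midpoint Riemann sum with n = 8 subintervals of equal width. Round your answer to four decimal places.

1.6163

Δx = (3 − 0.5)/8 = 0.3125.
Midpoints: 0.65625, 0.96875, 1.28125, 1.59375, 1.90625, 2.21875, 2.53125, 2.84375.
f(0.65625) = 32/39, f(0.96875) = 96/127, f(1.28125) = 96/137, f(1.59375) = 32/49, f(1.90625) = 96/157, f(2.21875) = 96/167, f(2.53125) = 32/59, f(2.84375) = 96/187.
Sum = Δx · [f(0.65625) + f(0.96875) + f(1.28125) + ...].
Sum ≈ 1.6163.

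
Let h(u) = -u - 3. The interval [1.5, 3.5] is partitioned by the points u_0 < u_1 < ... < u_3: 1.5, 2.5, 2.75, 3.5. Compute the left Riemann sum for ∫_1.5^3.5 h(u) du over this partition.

-10.1875

Subinterval widths: 1, 0.25, 0.75.
Left endpoints: 1.5, 2.5, 2.75.
h(1.5) = -4.5, h(2.5) = -5.5, h(2.75) = -5.75.
Sum = Σ Δu_i · h(u_i).
Sum = -10.1875.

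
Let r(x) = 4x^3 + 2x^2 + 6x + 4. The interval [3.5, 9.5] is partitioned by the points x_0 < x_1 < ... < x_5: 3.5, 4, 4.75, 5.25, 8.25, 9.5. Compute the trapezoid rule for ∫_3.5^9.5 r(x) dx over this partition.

Subinterval widths: 0.5, 0.75, 0.5, 3, 1.25.
r(3.5) = 221, r(4) = 316, r(4.75) = 506.3125, r(5.25) = 669.4375, r(8.25) = 2435.6875, r(9.5) = 3671.
On each subinterval the trapezoid contributes (Δx_i/2)·[r(x_{i-1}) + r(x_i)].
Sum = 9210.921875.

9210.921875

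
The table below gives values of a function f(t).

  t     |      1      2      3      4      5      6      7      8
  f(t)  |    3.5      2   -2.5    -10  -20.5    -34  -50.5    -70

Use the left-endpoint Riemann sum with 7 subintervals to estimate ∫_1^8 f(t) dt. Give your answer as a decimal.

-112

Δt = 1.
Sum = 1·[3.5 + 2 + (-2.5) + (-10) + (-20.5) + (-34) + (-50.5)] = -112.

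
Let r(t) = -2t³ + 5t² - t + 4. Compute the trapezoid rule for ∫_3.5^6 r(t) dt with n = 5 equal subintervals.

Δt = (6 − 3.5)/5 = 0.5.
r(3.5) = -24, r(4) = -48, r(4.5) = -81.5, r(5) = -126, r(5.5) = -183, r(6) = -254.
T_5 = (Δt/2)·[r(t_0) + 2r(t_1) + ... + 2r(t_{4}) + r(t_5)].
Sum = -288.75.

-288.75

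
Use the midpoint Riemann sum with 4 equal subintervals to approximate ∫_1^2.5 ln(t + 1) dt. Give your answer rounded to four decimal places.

Δt = (2.5 − 1)/4 = 0.375.
Midpoints: 1.1875, 1.5625, 1.9375, 2.3125.
f(1.1875) ≈ 0.7828, f(1.5625) ≈ 0.9410, f(1.9375) ≈ 1.0776, f(2.3125) ≈ 1.1977.
Sum = Δt · [f(1.1875) + f(1.5625) + f(1.9375) + f(2.3125)].
Sum ≈ 1.4996.

1.4996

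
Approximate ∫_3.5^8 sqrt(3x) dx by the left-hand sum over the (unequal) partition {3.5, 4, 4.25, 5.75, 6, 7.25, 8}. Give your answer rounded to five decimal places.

17.68168

Subinterval widths: 0.5, 0.25, 1.5, 0.25, 1.25, 0.75.
Left endpoints: 3.5, 4, 4.25, 5.75, 6, 7.25.
f(3.5) ≈ 3.24037, f(4) ≈ 3.46410, f(4.25) ≈ 3.57071, f(5.75) ≈ 4.15331, f(6) ≈ 4.24264, f(7.25) ≈ 4.66369.
Sum = Σ Δx_i · f(x_i).
Sum ≈ 17.68168.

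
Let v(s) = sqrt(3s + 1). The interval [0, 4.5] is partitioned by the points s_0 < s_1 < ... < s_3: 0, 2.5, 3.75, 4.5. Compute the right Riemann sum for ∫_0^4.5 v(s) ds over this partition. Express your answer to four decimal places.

14.5196

Subinterval widths: 2.5, 1.25, 0.75.
Right endpoints: 2.5, 3.75, 4.5.
v(2.5) ≈ 2.9155, v(3.75) ≈ 3.5000, v(4.5) ≈ 3.8079.
Sum = Σ Δs_i · v(s_i).
Sum ≈ 14.5196.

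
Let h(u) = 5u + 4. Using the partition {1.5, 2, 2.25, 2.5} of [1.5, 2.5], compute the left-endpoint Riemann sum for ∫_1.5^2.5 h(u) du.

13.0625

Subinterval widths: 0.5, 0.25, 0.25.
Left endpoints: 1.5, 2, 2.25.
h(1.5) = 11.5, h(2) = 14, h(2.25) = 15.25.
Sum = Σ Δu_i · h(u_i).
Sum = 13.0625.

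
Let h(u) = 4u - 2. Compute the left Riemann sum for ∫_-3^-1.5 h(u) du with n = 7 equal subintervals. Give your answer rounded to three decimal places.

Δu = (-1.5 − (-3))/7 = 3/14.
Left endpoints: -3, -39/14, -18/7, -33/14, -15/7, -27/14, -12/7.
h(-3) = -14, h(-39/14) = -92/7, h(-18/7) = -86/7, h(-33/14) = -80/7, h(-15/7) = -74/7, h(-27/14) = -68/7, h(-12/7) = -62/7.
Sum = Δu · [h(-3) + h(-39/14) + h(-18/7) + ...].
Sum ≈ -17.143.

-17.143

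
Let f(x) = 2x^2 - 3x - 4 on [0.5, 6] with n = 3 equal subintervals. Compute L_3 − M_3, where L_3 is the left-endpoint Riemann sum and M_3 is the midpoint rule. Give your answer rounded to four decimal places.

-41.1736

L_3 ≈ 24.037037.
M_3 ≈ 65.210648.
L_3 − M_3 ≈ -41.1736.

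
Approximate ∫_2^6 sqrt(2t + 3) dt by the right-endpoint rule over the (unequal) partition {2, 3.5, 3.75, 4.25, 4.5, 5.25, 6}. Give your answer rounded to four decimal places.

13.7755

Subinterval widths: 1.5, 0.25, 0.5, 0.25, 0.75, 0.75.
Right endpoints: 3.5, 3.75, 4.25, 4.5, 5.25, 6.
f(3.5) ≈ 3.1623, f(3.75) ≈ 3.2404, f(4.25) ≈ 3.3912, f(4.5) ≈ 3.4641, f(5.25) ≈ 3.6742, f(6) ≈ 3.8730.
Sum = Σ Δt_i · f(t_i).
Sum ≈ 13.7755.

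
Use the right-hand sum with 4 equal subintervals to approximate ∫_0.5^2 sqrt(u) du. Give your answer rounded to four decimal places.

Δu = (2 − 0.5)/4 = 0.375.
Right endpoints: 0.875, 1.25, 1.625, 2.
f(0.875) ≈ 0.9354, f(1.25) ≈ 1.1180, f(1.625) ≈ 1.2748, f(2) ≈ 1.4142.
Sum = Δu · [f(0.875) + f(1.25) + f(1.625) + f(2)].
Sum ≈ 1.7784.

1.7784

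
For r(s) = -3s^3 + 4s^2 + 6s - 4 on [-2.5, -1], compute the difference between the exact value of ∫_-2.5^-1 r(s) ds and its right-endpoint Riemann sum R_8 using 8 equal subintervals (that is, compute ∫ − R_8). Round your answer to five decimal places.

Exact integral: ∫_-2.5^-1 r(s) ds = 26.296875.
R_8 ≈ 21.2321777.
Error ≈ 26.296875 − 21.2321777 ≈ 5.06470.

5.06470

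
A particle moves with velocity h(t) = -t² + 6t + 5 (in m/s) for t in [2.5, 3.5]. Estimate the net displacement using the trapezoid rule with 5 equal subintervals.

13.91

Δt = (3.5 − 2.5)/5 = 0.2.
h(2.5) = 13.75, h(2.7) = 13.91, h(2.9) = 13.99, h(3.1) = 13.99, h(3.3) = 13.91, h(3.5) = 13.75.
T_5 = (Δt/2)·[h(t_0) + 2h(t_1) + ... + 2h(t_{4}) + h(t_5)].
Sum = 13.91.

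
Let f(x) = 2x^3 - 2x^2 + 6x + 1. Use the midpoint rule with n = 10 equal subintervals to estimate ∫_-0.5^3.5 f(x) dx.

85.96

Δx = (3.5 − (-0.5))/10 = 0.4.
Midpoints: -0.3, 0.1, 0.5, 0.9, 1.3, 1.7, 2.1, 2.5, 2.9, 3.3.
f(-0.3) = -1.034, f(0.1) = 1.582, f(0.5) = 3.75, f(0.9) = 6.238, f(1.3) = 9.814, f(1.7) = 15.246, f(2.1) = 23.302, f(2.5) = 34.75, f(2.9) = 50.358, f(3.3) = 70.894.
Sum = Δx · [f(-0.3) + f(0.1) + f(0.5) + ...].
Sum = 85.96.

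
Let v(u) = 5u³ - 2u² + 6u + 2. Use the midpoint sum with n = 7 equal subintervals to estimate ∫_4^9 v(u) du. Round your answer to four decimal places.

Δu = (9 − 4)/7 = 5/7.
Midpoints: 61/14, 71/14, 81/14, 6.5, 101/14, 111/14, 121/14.
v(61/14) = 1107941/2744, v(71/14) = 1737391/2744, v(81/14) = 2574241/2744, v(6.5) = 1329.625, v(101/14) = 4990141/2744, v(111/14) = 6629191/2744, v(121/14) = 8595641/2744.
Sum = Δu · [v(61/14) + v(71/14) + v(81/14) + ...].
Sum ≈ 7622.6148.

7622.6148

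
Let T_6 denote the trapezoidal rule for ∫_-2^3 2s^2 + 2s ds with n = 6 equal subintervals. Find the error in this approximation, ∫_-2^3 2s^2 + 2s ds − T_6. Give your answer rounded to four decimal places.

Exact integral: ∫_-2^3 f(s) ds ≈ 28.333333.
T_6 ≈ 29.490741.
Error ≈ 28.333333 − 29.490741 ≈ -1.1574.

-1.1574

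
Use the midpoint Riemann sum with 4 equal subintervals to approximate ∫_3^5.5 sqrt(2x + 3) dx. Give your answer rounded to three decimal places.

8.462

Δx = (5.5 − 3)/4 = 0.625.
Midpoints: 3.3125, 3.9375, 4.5625, 5.1875.
f(3.3125) ≈ 3.102, f(3.9375) ≈ 3.298, f(4.5625) ≈ 3.482, f(5.1875) ≈ 3.657.
Sum = Δx · [f(3.3125) + f(3.9375) + f(4.5625) + f(5.1875)].
Sum ≈ 8.462.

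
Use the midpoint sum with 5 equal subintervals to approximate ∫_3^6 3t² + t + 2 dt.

Δt = (6 − 3)/5 = 0.6.
Midpoints: 3.3, 3.9, 4.5, 5.1, 5.7.
f(3.3) = 37.97, f(3.9) = 51.53, f(4.5) = 67.25, f(5.1) = 85.13, f(5.7) = 105.17.
Sum = Δt · [f(3.3) + f(3.9) + f(4.5) + f(5.1) + f(5.7)].
Sum = 208.23.

208.23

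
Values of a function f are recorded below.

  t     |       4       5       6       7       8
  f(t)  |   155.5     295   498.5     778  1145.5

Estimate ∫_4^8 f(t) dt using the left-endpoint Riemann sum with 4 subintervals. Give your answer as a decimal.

Δt = 1.
Sum = 1·[155.5 + 295 + 498.5 + 778] = 1727.

1727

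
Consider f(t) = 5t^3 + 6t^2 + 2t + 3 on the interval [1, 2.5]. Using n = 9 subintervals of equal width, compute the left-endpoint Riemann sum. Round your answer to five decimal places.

77.83333

Δt = (2.5 − 1)/9 = 1/6.
Left endpoints: 1, 7/6, 4/3, 1.5, 5/3, 11/6, 2, 13/6, 7/3.
f(1) = 16, f(7/6) = 4631/216, f(4/3) = 761/27, f(1.5) = 36.375, f(5/3) = 1246/27, f(11/6) = 12451/216, f(2) = 71, f(13/6) = 18653/216, f(7/3) = 2804/27.
Sum = Δt · [f(1) + f(7/6) + f(4/3) + ...].
Sum ≈ 77.83333.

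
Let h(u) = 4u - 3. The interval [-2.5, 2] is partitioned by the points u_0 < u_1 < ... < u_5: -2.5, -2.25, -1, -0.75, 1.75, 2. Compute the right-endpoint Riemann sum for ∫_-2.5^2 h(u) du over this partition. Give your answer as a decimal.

Subinterval widths: 0.25, 1.25, 0.25, 2.5, 0.25.
Right endpoints: -2.25, -1, -0.75, 1.75, 2.
h(-2.25) = -12, h(-1) = -7, h(-0.75) = -6, h(1.75) = 4, h(2) = 5.
Sum = Σ Δu_i · h(u_i).
Sum = -2.

-2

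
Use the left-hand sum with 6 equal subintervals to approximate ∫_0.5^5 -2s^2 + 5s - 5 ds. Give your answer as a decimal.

Δs = (5 − 0.5)/6 = 0.75.
Left endpoints: 0.5, 1.25, 2, 2.75, 3.5, 4.25.
f(0.5) = -3, f(1.25) = -1.875, f(2) = -3, f(2.75) = -6.375, f(3.5) = -12, f(4.25) = -19.875.
Sum = Δs · [f(0.5) + f(1.25) + f(2) + ...].
Sum = -34.59375.

-34.59375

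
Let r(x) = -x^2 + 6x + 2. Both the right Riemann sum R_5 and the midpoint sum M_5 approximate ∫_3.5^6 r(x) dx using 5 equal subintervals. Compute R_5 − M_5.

-2.34375

R_5 = 16.25.
M_5 = 18.59375.
R_5 − M_5 = -2.34375.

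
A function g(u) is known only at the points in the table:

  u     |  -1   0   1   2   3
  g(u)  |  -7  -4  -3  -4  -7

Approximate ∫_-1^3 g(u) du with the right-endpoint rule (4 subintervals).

Δu = 1.
Sum = 1·[(-4) + (-3) + (-4) + (-7)] = -18.

-18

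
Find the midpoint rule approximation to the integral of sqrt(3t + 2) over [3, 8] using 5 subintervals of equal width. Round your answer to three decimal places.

Δt = (8 − 3)/5 = 1.
Midpoints: 3.5, 4.5, 5.5, 6.5, 7.5.
f(3.5) ≈ 3.536, f(4.5) ≈ 3.937, f(5.5) ≈ 4.301, f(6.5) ≈ 4.637, f(7.5) ≈ 4.950.
Sum = Δt · [f(3.5) + f(4.5) + f(5.5) + f(6.5) + f(7.5)].
Sum ≈ 21.360.

21.360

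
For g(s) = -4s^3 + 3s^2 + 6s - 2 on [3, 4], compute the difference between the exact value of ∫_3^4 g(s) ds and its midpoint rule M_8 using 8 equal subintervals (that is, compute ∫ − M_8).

Exact integral: ∫_3^4 g(s) ds = -119.
M_8 = -118.94921875.
Error = -119 − (-118.94921875) = -0.05078125.

-0.05078125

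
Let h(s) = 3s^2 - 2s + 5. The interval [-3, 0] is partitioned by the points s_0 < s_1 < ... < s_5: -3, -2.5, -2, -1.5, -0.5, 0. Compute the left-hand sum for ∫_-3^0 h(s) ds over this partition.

62

Subinterval widths: 0.5, 0.5, 0.5, 1, 0.5.
Left endpoints: -3, -2.5, -2, -1.5, -0.5.
h(-3) = 38, h(-2.5) = 28.75, h(-2) = 21, h(-1.5) = 14.75, h(-0.5) = 6.75.
Sum = Σ Δs_i · h(s_i).
Sum = 62.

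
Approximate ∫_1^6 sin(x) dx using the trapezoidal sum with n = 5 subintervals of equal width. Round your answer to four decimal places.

-0.3843

Δx = (6 − 1)/5 = 1.
f(1) ≈ 0.8415, f(2) ≈ 0.9093, f(3) ≈ 0.1411, f(4) ≈ -0.7568, f(5) ≈ -0.9589, f(6) ≈ -0.2794.
T_5 = (Δx/2)·[f(x_0) + 2f(x_1) + ... + 2f(x_{4}) + f(x_5)].
Sum ≈ -0.3843.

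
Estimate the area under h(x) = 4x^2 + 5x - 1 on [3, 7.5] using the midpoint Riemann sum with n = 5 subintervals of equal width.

638.91

Δx = (7.5 − 3)/5 = 0.9.
Midpoints: 3.45, 4.35, 5.25, 6.15, 7.05.
h(3.45) = 63.86, h(4.35) = 96.44, h(5.25) = 135.5, h(6.15) = 181.04, h(7.05) = 233.06.
Sum = Δx · [h(3.45) + h(4.35) + h(5.25) + h(6.15) + h(7.05)].
Sum = 638.91.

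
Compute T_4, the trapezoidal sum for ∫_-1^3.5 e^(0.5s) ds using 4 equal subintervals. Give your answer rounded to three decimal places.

10.566

Δs = (3.5 − (-1))/4 = 1.125.
f(-1) ≈ 0.607, f(0.125) ≈ 1.064, f(1.25) ≈ 1.868, f(2.375) ≈ 3.279, f(3.5) ≈ 5.755.
T_4 = (Δs/2)·[f(s_0) + 2f(s_1) + 2f(s_2) + 2f(s_3) + f(s_4)].
Sum ≈ 10.566.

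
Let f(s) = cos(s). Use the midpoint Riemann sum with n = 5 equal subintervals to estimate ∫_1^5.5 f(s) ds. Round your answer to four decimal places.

Δs = (5.5 − 1)/5 = 0.9.
Midpoints: 1.45, 2.35, 3.25, 4.15, 5.05.
f(1.45) ≈ 0.1205, f(2.35) ≈ -0.7027, f(3.25) ≈ -0.9941, f(4.15) ≈ -0.5332, f(5.05) ≈ 0.3312.
Sum = Δs · [f(1.45) + f(2.35) + f(3.25) + f(4.15) + f(5.05)].
Sum ≈ -1.6005.

-1.6005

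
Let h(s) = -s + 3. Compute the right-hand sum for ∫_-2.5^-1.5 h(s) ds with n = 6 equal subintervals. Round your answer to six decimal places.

Δs = (-1.5 − (-2.5))/6 = 1/6.
Right endpoints: -7/3, -13/6, -2, -11/6, -5/3, -1.5.
h(-7/3) = 16/3, h(-13/6) = 31/6, h(-2) = 5, h(-11/6) = 29/6, h(-5/3) = 14/3, h(-1.5) = 4.5.
Sum = Δs · [h(-7/3) + h(-13/6) + h(-2) + ...].
Sum ≈ 4.916667.

4.916667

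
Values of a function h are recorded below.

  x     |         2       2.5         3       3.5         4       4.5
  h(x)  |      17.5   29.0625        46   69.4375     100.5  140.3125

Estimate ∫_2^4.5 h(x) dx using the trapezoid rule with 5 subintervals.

161.953125

Δx = 0.5.
T_5 = (0.5/2)·[17.5 + 2·29.0625 + 2·46 + 2·69.4375 + 2·100.5 + 140.3125] = 161.953125.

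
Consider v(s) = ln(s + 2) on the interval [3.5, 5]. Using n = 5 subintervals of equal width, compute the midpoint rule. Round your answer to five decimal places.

2.74540

Δs = (5 − 3.5)/5 = 0.3.
Midpoints: 3.65, 3.95, 4.25, 4.55, 4.85.
v(3.65) ≈ 1.73166, v(3.95) ≈ 1.78339, v(4.25) ≈ 1.83258, v(4.55) ≈ 1.87947, v(4.85) ≈ 1.92425.
Sum = Δs · [v(3.65) + v(3.95) + v(4.25) + v(4.55) + v(4.85)].
Sum ≈ 2.74540.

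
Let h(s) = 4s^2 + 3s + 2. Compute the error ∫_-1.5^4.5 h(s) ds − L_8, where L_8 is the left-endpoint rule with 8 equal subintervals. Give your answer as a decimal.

31.5

Exact integral: ∫_-1.5^4.5 h(s) ds = 165.
L_8 = 133.5.
Error = 165 − 133.5 = 31.5.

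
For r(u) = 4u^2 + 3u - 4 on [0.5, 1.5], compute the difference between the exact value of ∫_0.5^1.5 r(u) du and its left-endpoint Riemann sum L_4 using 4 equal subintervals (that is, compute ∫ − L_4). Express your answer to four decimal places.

1.3333

Exact integral: ∫_0.5^1.5 r(u) du ≈ 3.333333.
L_4 = 2.
Error ≈ 3.333333 − 2 ≈ 1.3333.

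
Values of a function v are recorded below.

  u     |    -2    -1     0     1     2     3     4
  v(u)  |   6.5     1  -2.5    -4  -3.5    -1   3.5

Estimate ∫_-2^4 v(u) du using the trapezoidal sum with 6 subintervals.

-5

Δu = 1.
T_6 = (1/2)·[6.5 + 2·1 + 2·(-2.5) + 2·(-4) + 2·(-3.5) + 2·(-1) + 3.5] = -5.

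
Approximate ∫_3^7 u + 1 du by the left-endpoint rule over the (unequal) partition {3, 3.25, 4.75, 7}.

Subinterval widths: 0.25, 1.5, 2.25.
Left endpoints: 3, 3.25, 4.75.
f(3) = 4, f(3.25) = 4.25, f(4.75) = 5.75.
Sum = Σ Δu_i · f(u_i).
Sum = 20.3125.

20.3125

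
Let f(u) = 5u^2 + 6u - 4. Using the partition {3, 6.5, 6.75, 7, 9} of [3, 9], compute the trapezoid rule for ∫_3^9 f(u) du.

Subinterval widths: 3.5, 0.25, 0.25, 2.
f(3) = 59, f(6.5) = 246.25, f(6.75) = 264.3125, f(7) = 283, f(9) = 455.
On each subinterval the trapezoid contributes (Δu_i/2)·[f(u_{i-1}) + f(u_i)].
Sum = 1404.421875.

1404.421875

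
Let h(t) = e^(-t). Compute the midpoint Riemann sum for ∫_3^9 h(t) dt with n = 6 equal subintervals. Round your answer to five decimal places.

Δt = (9 − 3)/6 = 1.
Midpoints: 3.5, 4.5, 5.5, 6.5, 7.5, 8.5.
h(3.5) ≈ 0.03020, h(4.5) ≈ 0.01111, h(5.5) ≈ 0.00409, h(6.5) ≈ 0.00150, h(7.5) ≈ 0.00055, h(8.5) ≈ 0.00020.
Sum = Δt · [h(3.5) + h(4.5) + h(5.5) + ...].
Sum ≈ 0.04765.

0.04765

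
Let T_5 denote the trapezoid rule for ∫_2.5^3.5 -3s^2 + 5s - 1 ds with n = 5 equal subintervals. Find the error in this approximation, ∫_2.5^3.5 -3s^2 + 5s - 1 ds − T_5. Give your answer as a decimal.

Exact integral: ∫_2.5^3.5 f(s) ds = -13.25.
T_5 = -13.27.
Error = -13.25 − (-13.27) = 0.02.

0.02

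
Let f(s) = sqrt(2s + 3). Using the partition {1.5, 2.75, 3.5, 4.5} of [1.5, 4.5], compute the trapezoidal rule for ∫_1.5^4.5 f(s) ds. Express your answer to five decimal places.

8.94545

Subinterval widths: 1.25, 0.75, 1.
f(1.5) ≈ 2.44949, f(2.75) ≈ 2.91548, f(3.5) ≈ 3.16228, f(4.5) ≈ 3.46410.
On each subinterval the trapezoid contributes (Δs_i/2)·[f(s_{i-1}) + f(s_i)].
Sum ≈ 8.94545.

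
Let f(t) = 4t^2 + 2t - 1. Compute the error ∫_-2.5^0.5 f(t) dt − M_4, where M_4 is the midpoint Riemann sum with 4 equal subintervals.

Exact integral: ∫_-2.5^0.5 f(t) dt = 12.
M_4 = 11.4375.
Error = 12 − 11.4375 = 0.5625.

0.5625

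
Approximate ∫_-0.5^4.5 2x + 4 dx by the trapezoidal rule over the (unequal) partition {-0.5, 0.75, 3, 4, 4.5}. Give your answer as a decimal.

40

Subinterval widths: 1.25, 2.25, 1, 0.5.
f(-0.5) = 3, f(0.75) = 5.5, f(3) = 10, f(4) = 12, f(4.5) = 13.
On each subinterval the trapezoid contributes (Δx_i/2)·[f(x_{i-1}) + f(x_i)].
Sum = 40.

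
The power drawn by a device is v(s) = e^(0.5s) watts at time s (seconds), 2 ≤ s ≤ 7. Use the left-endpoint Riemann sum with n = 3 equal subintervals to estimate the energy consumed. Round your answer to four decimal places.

Δs = (7 − 2)/3 = 5/3.
Left endpoints: 2, 11/3, 16/3.
v(2) ≈ 2.7183, v(11/3) ≈ 6.2547, v(16/3) ≈ 14.3919.
Sum = Δs · [v(2) + v(11/3) + v(16/3)].
Sum ≈ 38.9415.

38.9415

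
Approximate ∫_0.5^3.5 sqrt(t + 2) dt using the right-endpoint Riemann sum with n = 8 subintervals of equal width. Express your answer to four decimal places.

6.1059

Δt = (3.5 − 0.5)/8 = 0.375.
Right endpoints: 0.875, 1.25, 1.625, 2, 2.375, 2.75, 3.125, 3.5.
f(0.875) ≈ 1.6956, f(1.25) ≈ 1.8028, f(1.625) ≈ 1.9039, f(2) ≈ 2.0000, f(2.375) ≈ 2.0917, f(2.75) ≈ 2.1794, f(3.125) ≈ 2.2638, f(3.5) ≈ 2.3452.
Sum = Δt · [f(0.875) + f(1.25) + f(1.625) + ...].
Sum ≈ 6.1059.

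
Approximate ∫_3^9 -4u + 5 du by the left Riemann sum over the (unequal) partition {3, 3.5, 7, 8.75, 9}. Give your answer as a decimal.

-82.75

Subinterval widths: 0.5, 3.5, 1.75, 0.25.
Left endpoints: 3, 3.5, 7, 8.75.
f(3) = -7, f(3.5) = -9, f(7) = -23, f(8.75) = -30.
Sum = Σ Δu_i · f(u_i).
Sum = -82.75.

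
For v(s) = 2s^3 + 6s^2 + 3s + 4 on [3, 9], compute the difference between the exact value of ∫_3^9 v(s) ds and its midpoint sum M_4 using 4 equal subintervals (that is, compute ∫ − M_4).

47.25

Exact integral: ∫_3^9 v(s) ds = 4776.
M_4 = 4728.75.
Error = 4776 − 4728.75 = 47.25.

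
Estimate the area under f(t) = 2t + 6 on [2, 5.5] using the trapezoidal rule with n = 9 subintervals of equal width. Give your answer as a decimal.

47.25

Δt = (5.5 − 2)/9 = 7/18.
f(2) = 10, f(43/18) = 97/9, f(25/9) = 104/9, f(19/6) = 37/3, f(32/9) = 118/9, f(71/18) = 125/9, f(13/3) = 44/3, f(85/18) = 139/9, f(46/9) = 146/9, f(5.5) = 17.
T_9 = (Δt/2)·[f(t_0) + 2f(t_1) + ... + 2f(t_{8}) + f(t_9)].
Sum = 47.25.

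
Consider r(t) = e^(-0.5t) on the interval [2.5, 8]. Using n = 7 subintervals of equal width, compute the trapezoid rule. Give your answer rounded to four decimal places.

Δt = (8 − 2.5)/7 = 11/14.
r(2.5) ≈ 0.2865, r(23/7) ≈ 0.1934, r(57/14) ≈ 0.1306, r(34/7) ≈ 0.0882, r(79/14) ≈ 0.0595, r(45/7) ≈ 0.0402, r(101/14) ≈ 0.0271, r(8) ≈ 0.0183.
T_7 = (Δt/2)·[r(t_0) + 2r(t_1) + ... + 2r(t_{6}) + r(t_7)].
Sum ≈ 0.5433.

0.5433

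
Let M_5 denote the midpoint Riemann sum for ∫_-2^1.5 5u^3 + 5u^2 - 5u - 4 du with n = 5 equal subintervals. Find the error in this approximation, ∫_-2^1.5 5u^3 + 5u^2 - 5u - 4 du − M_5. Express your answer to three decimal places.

Exact integral: ∫_-2^1.5 f(u) du ≈ -4.33854.
M_5 = -4.5171875.
Error ≈ -4.33854 − (-4.5171875) ≈ 0.179.

0.179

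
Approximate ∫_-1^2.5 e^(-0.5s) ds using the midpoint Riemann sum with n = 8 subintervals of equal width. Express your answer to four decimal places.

2.7190

Δs = (2.5 − (-1))/8 = 0.4375.
Midpoints: -0.78125, -0.34375, 0.09375, 0.53125, 0.96875, 1.40625, 1.84375, 2.28125.
f(-0.78125) ≈ 1.4779, f(-0.34375) ≈ 1.1875, f(0.09375) ≈ 0.9542, f(0.53125) ≈ 0.7667, f(0.96875) ≈ 0.6161, f(1.40625) ≈ 0.4950, f(1.84375) ≈ 0.3978, f(2.28125) ≈ 0.3196.
Sum = Δs · [f(-0.78125) + f(-0.34375) + f(0.09375) + ...].
Sum ≈ 2.7190.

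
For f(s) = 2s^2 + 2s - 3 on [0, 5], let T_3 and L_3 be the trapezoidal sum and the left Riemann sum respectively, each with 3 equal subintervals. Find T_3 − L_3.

50

T_3 ≈ 97.962963.
L_3 ≈ 47.962963.
T_3 − L_3 = 50.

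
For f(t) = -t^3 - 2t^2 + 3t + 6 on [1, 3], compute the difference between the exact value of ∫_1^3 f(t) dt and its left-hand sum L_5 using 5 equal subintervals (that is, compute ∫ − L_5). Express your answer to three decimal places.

-6.773

Exact integral: ∫_1^3 f(t) dt ≈ -13.33333.
L_5 = -6.56.
Error ≈ -13.33333 − (-6.56) ≈ -6.773.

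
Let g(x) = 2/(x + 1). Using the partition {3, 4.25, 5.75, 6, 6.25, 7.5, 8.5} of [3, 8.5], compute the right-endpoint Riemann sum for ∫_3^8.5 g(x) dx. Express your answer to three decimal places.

1.566

Subinterval widths: 1.25, 1.5, 0.25, 0.25, 1.25, 1.
Right endpoints: 4.25, 5.75, 6, 6.25, 7.5, 8.5.
g(4.25) = 8/21, g(5.75) = 8/27, g(6) = 2/7, g(6.25) = 8/29, g(7.5) = 4/17, g(8.5) = 4/19.
Sum = Σ Δx_i · g(x_i).
Sum ≈ 1.566.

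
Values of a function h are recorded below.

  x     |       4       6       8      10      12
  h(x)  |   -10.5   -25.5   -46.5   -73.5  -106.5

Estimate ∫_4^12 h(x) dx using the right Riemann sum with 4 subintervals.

-504

Δx = 2.
Sum = 2·[(-25.5) + (-46.5) + (-73.5) + (-106.5)] = -504.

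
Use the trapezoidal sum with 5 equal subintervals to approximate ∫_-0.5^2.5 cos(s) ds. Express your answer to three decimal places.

Δs = (2.5 − (-0.5))/5 = 0.6.
f(-0.5) ≈ 0.878, f(0.1) ≈ 0.995, f(0.7) ≈ 0.765, f(1.3) ≈ 0.267, f(1.9) ≈ -0.323, f(2.5) ≈ -0.801.
T_5 = (Δs/2)·[f(s_0) + 2f(s_1) + ... + 2f(s_{4}) + f(s_5)].
Sum ≈ 1.045.

1.045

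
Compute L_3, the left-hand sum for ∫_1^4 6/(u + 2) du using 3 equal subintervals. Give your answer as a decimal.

Δu = (4 − 1)/3 = 1.
Left endpoints: 1, 2, 3.
f(1) = 2, f(2) = 1.5, f(3) = 1.2.
Sum = Δu · [f(1) + f(2) + f(3)].
Sum = 4.7.

4.7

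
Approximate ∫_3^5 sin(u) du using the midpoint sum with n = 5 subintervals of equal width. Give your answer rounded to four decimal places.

-1.2822

Δu = (5 − 3)/5 = 0.4.
Midpoints: 3.2, 3.6, 4, 4.4, 4.8.
f(3.2) ≈ -0.0584, f(3.6) ≈ -0.4425, f(4) ≈ -0.7568, f(4.4) ≈ -0.9516, f(4.8) ≈ -0.9962.
Sum = Δu · [f(3.2) + f(3.6) + f(4) + f(4.4) + f(4.8)].
Sum ≈ -1.2822.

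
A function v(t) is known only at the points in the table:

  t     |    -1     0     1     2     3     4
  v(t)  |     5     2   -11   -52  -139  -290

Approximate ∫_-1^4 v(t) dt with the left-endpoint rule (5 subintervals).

-195

Δt = 1.
Sum = 1·[5 + 2 + (-11) + (-52) + (-139)] = -195.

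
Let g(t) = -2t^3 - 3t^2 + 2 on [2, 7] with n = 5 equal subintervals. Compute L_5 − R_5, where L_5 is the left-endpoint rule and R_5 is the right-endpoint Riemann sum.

805

L_5 = -1140.
R_5 = -1945.
L_5 − R_5 = 805.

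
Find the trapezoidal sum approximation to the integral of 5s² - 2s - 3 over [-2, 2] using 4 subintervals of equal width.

Δs = (2 − (-2))/4 = 1.
f(-2) = 21, f(-1) = 4, f(0) = -3, f(1) = 0, f(2) = 13.
T_4 = (Δs/2)·[f(s_0) + 2f(s_1) + 2f(s_2) + 2f(s_3) + f(s_4)].
Sum = 18.

18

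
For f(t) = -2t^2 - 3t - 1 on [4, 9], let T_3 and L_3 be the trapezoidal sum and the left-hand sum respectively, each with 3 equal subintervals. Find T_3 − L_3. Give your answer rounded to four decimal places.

-120.8333

T_3 ≈ -550.462963.
L_3 ≈ -429.629630.
T_3 − L_3 ≈ -120.8333.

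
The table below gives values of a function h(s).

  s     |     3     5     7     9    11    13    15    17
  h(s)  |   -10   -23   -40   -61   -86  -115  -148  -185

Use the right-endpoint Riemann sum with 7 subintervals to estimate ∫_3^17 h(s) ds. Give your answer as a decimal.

Δs = 2.
Sum = 2·[(-23) + (-40) + (-61) + (-86) + (-115) + (-148) + (-185)] = -1316.

-1316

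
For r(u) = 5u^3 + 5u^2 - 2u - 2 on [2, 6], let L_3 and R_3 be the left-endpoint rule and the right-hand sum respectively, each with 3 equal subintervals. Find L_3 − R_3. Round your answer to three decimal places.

L_3 ≈ 1189.03704.
R_3 ≈ 2778.37037.
L_3 − R_3 ≈ -1589.333.

-1589.333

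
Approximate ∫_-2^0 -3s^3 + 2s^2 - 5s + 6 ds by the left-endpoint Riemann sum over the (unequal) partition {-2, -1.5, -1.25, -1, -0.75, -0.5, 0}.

48.0625

Subinterval widths: 0.5, 0.25, 0.25, 0.25, 0.25, 0.5.
Left endpoints: -2, -1.5, -1.25, -1, -0.75, -0.5.
f(-2) = 48, f(-1.5) = 28.125, f(-1.25) = 21.234375, f(-1) = 16, f(-0.75) = 12.140625, f(-0.5) = 9.375.
Sum = Σ Δs_i · f(s_i).
Sum = 48.0625.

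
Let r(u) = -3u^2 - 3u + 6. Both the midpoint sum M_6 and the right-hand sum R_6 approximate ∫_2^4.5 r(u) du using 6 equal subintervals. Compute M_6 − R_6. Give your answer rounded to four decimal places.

M_6 ≈ -92.391493.
R_6 ≈ -104.435764.
M_6 − R_6 ≈ 12.0443.

12.0443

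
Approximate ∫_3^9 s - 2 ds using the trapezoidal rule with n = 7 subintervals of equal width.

24

Δs = (9 − 3)/7 = 6/7.
f(3) = 1, f(27/7) = 13/7, f(33/7) = 19/7, f(39/7) = 25/7, f(45/7) = 31/7, f(51/7) = 37/7, f(57/7) = 43/7, f(9) = 7.
T_7 = (Δs/2)·[f(s_0) + 2f(s_1) + ... + 2f(s_{6}) + f(s_7)].
Sum = 24.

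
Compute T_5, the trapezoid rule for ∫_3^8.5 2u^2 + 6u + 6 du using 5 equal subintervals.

616.385

Δu = (8.5 − 3)/5 = 1.1.
f(3) = 42, f(4.1) = 64.22, f(5.2) = 91.28, f(6.3) = 123.18, f(7.4) = 159.92, f(8.5) = 201.5.
T_5 = (Δu/2)·[f(u_0) + 2f(u_1) + ... + 2f(u_{4}) + f(u_5)].
Sum = 616.385.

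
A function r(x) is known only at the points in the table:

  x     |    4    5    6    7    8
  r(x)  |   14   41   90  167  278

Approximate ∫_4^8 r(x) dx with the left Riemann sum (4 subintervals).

312

Δx = 1.
Sum = 1·[14 + 41 + 90 + 167] = 312.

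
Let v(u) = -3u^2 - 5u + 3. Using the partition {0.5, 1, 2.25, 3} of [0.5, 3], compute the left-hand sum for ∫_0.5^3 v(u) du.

-23.953125

Subinterval widths: 0.5, 1.25, 0.75.
Left endpoints: 0.5, 1, 2.25.
v(0.5) = -0.25, v(1) = -5, v(2.25) = -23.4375.
Sum = Σ Δu_i · v(u_i).
Sum = -23.953125.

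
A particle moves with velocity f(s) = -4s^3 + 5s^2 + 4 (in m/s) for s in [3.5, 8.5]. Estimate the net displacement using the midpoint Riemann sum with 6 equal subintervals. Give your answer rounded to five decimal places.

-4078.53009

Δs = (8.5 − 3.5)/6 = 5/6.
Midpoints: 47/12, 4.75, 67/12, 77/12, 7.25, 97/12.
f(47/12) = -4310/27, f(4.75) = -311.875, f(67/12) = -57925/108, f(77/12) = -182935/216, f(7.25) = -1257.5, f(97/12) = -384905/216.
Sum = Δs · [f(47/12) + f(4.75) + f(67/12) + ...].
Sum ≈ -4078.53009.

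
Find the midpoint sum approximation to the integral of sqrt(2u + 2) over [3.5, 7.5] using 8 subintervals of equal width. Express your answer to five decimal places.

Δu = (7.5 − 3.5)/8 = 0.5.
Midpoints: 3.75, 4.25, 4.75, 5.25, 5.75, 6.25, 6.75, 7.25.
f(3.75) ≈ 3.08221, f(4.25) ≈ 3.24037, f(4.75) ≈ 3.39116, f(5.25) ≈ 3.53553, f(5.75) ≈ 3.67423, f(6.25) ≈ 3.80789, f(6.75) ≈ 3.93700, f(7.25) ≈ 4.06202.
Sum = Δu · [f(3.75) + f(4.25) + f(4.75) + ...].
Sum ≈ 14.36521.

14.36521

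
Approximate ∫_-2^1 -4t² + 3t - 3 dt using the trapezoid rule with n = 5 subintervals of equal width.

-26.22

Δt = (1 − (-2))/5 = 0.6.
f(-2) = -25, f(-1.4) = -15.04, f(-0.8) = -7.96, f(-0.2) = -3.76, f(0.4) = -2.44, f(1) = -4.
T_5 = (Δt/2)·[f(t_0) + 2f(t_1) + ... + 2f(t_{4}) + f(t_5)].
Sum = -26.22.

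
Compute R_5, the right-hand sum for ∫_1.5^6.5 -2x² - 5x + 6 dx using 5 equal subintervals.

-305

Δx = (6.5 − 1.5)/5 = 1.
Right endpoints: 2.5, 3.5, 4.5, 5.5, 6.5.
f(2.5) = -19, f(3.5) = -36, f(4.5) = -57, f(5.5) = -82, f(6.5) = -111.
Sum = Δx · [f(2.5) + f(3.5) + f(4.5) + f(5.5) + f(6.5)].
Sum = -305.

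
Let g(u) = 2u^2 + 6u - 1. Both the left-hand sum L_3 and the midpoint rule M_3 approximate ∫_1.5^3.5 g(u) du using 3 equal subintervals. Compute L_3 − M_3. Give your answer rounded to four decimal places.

L_3 ≈ 43.962963.
M_3 ≈ 54.185185.
L_3 − M_3 ≈ -10.2222.

-10.2222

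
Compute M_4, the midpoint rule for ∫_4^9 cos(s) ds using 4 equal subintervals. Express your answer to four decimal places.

Δs = (9 − 4)/4 = 1.25.
Midpoints: 4.625, 5.875, 7.125, 8.375.
f(4.625) ≈ -0.0873, f(5.875) ≈ 0.9178, f(7.125) ≈ 0.6661, f(8.375) ≈ -0.4978.
Sum = Δs · [f(4.625) + f(5.875) + f(7.125) + f(8.375)].
Sum ≈ 1.2486.

1.2486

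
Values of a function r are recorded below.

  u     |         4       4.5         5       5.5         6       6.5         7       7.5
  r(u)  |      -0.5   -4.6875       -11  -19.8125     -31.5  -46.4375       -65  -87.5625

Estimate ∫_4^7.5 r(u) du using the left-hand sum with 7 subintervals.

Δu = 0.5.
Sum = 0.5·[(-0.5) + (-4.6875) + (-11) + (-19.8125) + (-31.5) + (-46.4375) + (-65)] = -89.46875.

-89.46875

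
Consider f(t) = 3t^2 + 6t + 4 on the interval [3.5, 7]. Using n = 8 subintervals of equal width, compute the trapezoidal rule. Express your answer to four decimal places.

424.7100

Δt = (7 − 3.5)/8 = 0.4375.
f(3.5) = 61.75, f(3.9375) = 74.13671875, f(4.375) = 87.671875, f(4.8125) = 102.35546875, f(5.25) = 118.1875, f(5.6875) = 135.16796875, f(6.125) = 153.296875, f(6.5625) = 172.57421875, f(7) = 193.
T_8 = (Δt/2)·[f(t_0) + 2f(t_1) + ... + 2f(t_{7}) + f(t_8)].
Sum ≈ 424.7100.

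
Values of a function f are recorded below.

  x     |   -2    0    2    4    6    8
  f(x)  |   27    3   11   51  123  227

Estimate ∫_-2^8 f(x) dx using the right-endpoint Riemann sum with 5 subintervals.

Δx = 2.
Sum = 2·[3 + 11 + 51 + 123 + 227] = 830.

830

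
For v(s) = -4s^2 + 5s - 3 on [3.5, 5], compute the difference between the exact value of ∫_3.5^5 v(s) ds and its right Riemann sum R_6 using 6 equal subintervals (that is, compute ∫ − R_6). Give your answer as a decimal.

Exact integral: ∫_3.5^5 v(s) ds = -82.125.
R_6 = -87.625.
Error = -82.125 − (-87.625) = 5.5.

5.5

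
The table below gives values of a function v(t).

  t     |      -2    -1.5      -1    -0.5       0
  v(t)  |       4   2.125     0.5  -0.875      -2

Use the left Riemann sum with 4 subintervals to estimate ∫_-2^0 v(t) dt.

Δt = 0.5.
Sum = 0.5·[4 + 2.125 + 0.5 + (-0.875)] = 2.875.

2.875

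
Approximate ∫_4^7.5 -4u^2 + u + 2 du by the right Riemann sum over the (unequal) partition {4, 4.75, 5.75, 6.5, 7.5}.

Subinterval widths: 0.75, 1, 0.75, 1.
Right endpoints: 4.75, 5.75, 6.5, 7.5.
f(4.75) = -83.5, f(5.75) = -124.5, f(6.5) = -160.5, f(7.5) = -215.5.
Sum = Σ Δu_i · f(u_i).
Sum = -523.

-523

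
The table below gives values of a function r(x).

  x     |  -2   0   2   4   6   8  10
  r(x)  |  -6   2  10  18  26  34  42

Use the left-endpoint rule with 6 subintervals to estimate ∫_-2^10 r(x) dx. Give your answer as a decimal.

Δx = 2.
Sum = 2·[(-6) + 2 + 10 + 18 + 26 + 34] = 168.

168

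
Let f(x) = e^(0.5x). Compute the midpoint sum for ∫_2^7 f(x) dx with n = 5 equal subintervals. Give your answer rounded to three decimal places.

Δx = (7 − 2)/5 = 1.
Midpoints: 2.5, 3.5, 4.5, 5.5, 6.5.
f(2.5) ≈ 3.490, f(3.5) ≈ 5.755, f(4.5) ≈ 9.488, f(5.5) ≈ 15.643, f(6.5) ≈ 25.790.
Sum = Δx · [f(2.5) + f(3.5) + f(4.5) + f(5.5) + f(6.5)].
Sum ≈ 60.166.

60.166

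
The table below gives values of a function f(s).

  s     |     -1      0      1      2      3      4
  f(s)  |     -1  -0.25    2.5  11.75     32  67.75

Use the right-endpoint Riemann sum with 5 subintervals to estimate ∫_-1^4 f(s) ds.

Δs = 1.
Sum = 1·[(-0.25) + 2.5 + 11.75 + 32 + 67.75] = 113.75.

113.75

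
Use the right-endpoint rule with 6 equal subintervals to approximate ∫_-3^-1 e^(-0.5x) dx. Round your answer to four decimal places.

5.2069

Δx = (-1 − (-3))/6 = 1/3.
Right endpoints: -8/3, -7/3, -2, -5/3, -4/3, -1.
f(-8/3) ≈ 3.7937, f(-7/3) ≈ 3.2113, f(-2) ≈ 2.7183, f(-5/3) ≈ 2.3010, f(-4/3) ≈ 1.9477, f(-1) ≈ 1.6487.
Sum = Δx · [f(-8/3) + f(-7/3) + f(-2) + ...].
Sum ≈ 5.2069.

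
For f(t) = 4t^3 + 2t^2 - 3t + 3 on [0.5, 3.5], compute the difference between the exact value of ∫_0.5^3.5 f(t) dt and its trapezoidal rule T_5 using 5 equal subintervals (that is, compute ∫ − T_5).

Exact integral: ∫_0.5^3.5 f(t) dt = 169.5.
T_5 = 174.18.
Error = 169.5 − 174.18 = -4.68.

-4.68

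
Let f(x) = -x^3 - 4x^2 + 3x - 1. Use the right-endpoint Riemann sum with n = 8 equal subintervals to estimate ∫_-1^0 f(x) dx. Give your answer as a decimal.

Δx = (0 − (-1))/8 = 0.125.
Right endpoints: -0.875, -0.75, -0.625, -0.5, -0.375, -0.25, -0.125, 0.
f(-0.875) = -3081/512, f(-0.75) = -5.078125, f(-0.625) = -2147/512, f(-0.5) = -3.375, f(-0.375) = -1349/512, f(-0.25) = -1.984375, f(-0.125) = -735/512, f(0) = -1.
Sum = Δx · [f(-0.875) + f(-0.75) + f(-0.625) + ...].
Sum = -3.21484375.

-3.21484375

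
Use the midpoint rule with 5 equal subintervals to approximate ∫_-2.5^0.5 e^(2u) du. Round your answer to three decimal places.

1.278

Δu = (0.5 − (-2.5))/5 = 0.6.
Midpoints: -2.2, -1.6, -1, -0.4, 0.2.
f(-2.2) ≈ 0.012, f(-1.6) ≈ 0.041, f(-1) ≈ 0.135, f(-0.4) ≈ 0.449, f(0.2) ≈ 1.492.
Sum = Δu · [f(-2.2) + f(-1.6) + f(-1) + f(-0.4) + f(0.2)].
Sum ≈ 1.278.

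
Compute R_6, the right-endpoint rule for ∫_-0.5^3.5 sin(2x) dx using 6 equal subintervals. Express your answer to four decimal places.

0.4090

Δx = (3.5 − (-0.5))/6 = 2/3.
Right endpoints: 1/6, 5/6, 1.5, 13/6, 17/6, 3.5.
f(1/6) ≈ 0.3272, f(5/6) ≈ 0.9954, f(1.5) ≈ 0.1411, f(13/6) ≈ -0.9290, f(17/6) ≈ -0.5782, f(3.5) ≈ 0.6570.
Sum = Δx · [f(1/6) + f(5/6) + f(1.5) + ...].
Sum ≈ 0.4090.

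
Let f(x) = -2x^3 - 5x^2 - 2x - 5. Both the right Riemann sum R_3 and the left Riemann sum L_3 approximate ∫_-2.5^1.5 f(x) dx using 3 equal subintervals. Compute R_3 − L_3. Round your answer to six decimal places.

R_3 ≈ -50.37037037.
L_3 ≈ -15.70370370.
R_3 − L_3 ≈ -34.666667.

-34.666667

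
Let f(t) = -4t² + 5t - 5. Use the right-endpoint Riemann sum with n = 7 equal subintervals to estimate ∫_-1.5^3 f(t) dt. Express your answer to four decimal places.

Δt = (3 − (-1.5))/7 = 9/14.
Right endpoints: -6/7, -3/14, 3/7, 15/14, 12/7, 33/14, 3.
f(-6/7) = -599/49, f(-3/14) = -613/98, f(3/7) = -176/49, f(15/14) = -415/98, f(12/7) = -401/49, f(33/14) = -1513/98, f(3) = -26.
Sum = Δt · [f(-6/7) + f(-3/14) + f(3/7) + ...].
Sum ≈ -48.8112.

-48.8112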